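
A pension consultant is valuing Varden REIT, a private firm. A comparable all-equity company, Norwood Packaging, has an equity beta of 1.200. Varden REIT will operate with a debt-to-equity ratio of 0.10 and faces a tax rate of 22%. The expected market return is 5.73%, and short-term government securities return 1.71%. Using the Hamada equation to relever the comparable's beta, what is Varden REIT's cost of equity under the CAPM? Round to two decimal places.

β_L = β_U × [1 + (1 − t)(D/E)] = 1.200 × [1 + (1 − 0.22) × 0.10]
    = 1.200 × [1 + 0.78 × 0.10] = 1.200 × 1.0780 = 1.2936
MRP = 5.73% − 1.71% = 4.02%
E(R) = R_f + β_L × MRP = 1.71% + 1.2936 × 4.02% = 6.91%

6.91%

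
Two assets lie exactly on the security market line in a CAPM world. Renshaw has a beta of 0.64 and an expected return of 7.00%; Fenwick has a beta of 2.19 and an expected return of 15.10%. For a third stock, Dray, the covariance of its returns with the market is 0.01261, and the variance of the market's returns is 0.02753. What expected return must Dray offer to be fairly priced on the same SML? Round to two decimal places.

6.05%

MRP = (15.10% − 7.00%) / (2.19 − 0.64) = 5.2258%
R_f = 7.00% − 0.64 × 5.2258% = 3.6555%
β_Dray = Cov / Var(R_m) = 0.01261 / 0.02753 = 0.4580
E(R_Dray) = R_f + β × MRP = 3.6555% + 0.4580 × 5.2258% = 6.05%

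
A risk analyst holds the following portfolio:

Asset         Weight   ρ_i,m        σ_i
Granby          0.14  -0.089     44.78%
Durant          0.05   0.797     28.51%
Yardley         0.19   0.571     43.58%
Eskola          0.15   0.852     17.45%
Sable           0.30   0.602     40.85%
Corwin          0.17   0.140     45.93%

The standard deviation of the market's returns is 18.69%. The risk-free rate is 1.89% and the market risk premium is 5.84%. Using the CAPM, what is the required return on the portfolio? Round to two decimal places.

β_Granby = -0.089 × 44.78% / 18.69% = -0.2132
β_Durant = 0.797 × 28.51% / 18.69% = 1.2158
β_Yardley = 0.571 × 43.58% / 18.69% = 1.3314
β_Eskola = 0.852 × 17.45% / 18.69% = 0.7955
β_Sable = 0.602 × 40.85% / 18.69% = 1.3158
β_Corwin = 0.140 × 45.93% / 18.69% = 0.3440
β_P = Σ w_i β_i = 0.14×-0.2132 + 0.05×1.2158 + 0.19×1.3314 + 0.15×0.7955 + 0.30×1.3158 + 0.17×0.3440 = 0.8565
E(R_P) = R_f + β_P × MRP = 1.89% + 0.8565 × 5.84% = 6.89%

6.89%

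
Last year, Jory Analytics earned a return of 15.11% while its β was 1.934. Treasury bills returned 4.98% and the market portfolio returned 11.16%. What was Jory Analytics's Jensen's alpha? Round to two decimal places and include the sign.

-1.82%

Market excess return = 11.16% − 4.98% = 6.18%
CAPM benchmark = R_f + β(R_m − R_f) = 4.98% + 1.934 × 6.18% = 16.93212%
α = actual − benchmark = 15.11% − 16.93212% = -1.82%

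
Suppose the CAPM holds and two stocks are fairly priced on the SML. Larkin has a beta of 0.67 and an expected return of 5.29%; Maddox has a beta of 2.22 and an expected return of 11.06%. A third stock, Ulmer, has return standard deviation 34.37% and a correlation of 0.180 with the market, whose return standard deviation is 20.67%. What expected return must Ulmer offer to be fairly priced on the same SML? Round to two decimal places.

MRP = (11.06% − 5.29%) / (2.22 − 0.67) = 3.7226%
R_f = 5.29% − 0.67 × 3.7226% = 2.7959%
β_Ulmer = ρ·σ_i/σ_m = 0.180 × 34.37 / 20.67 = 0.2993
E(R_Ulmer) = R_f + β × MRP = 2.7959% + 0.2993 × 3.7226% = 3.91%

3.91%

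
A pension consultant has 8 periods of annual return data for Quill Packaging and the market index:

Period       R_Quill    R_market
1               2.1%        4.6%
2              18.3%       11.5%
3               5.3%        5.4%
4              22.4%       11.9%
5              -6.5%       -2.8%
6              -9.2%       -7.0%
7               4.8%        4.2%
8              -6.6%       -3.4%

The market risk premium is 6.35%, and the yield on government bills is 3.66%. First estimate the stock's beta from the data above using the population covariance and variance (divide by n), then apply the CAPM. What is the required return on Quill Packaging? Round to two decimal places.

14.01%

Mean R_i = (2.1 + 18.3 + 5.3 + 22.4 − 6.5 − 9.2 + 4.8 − 6.6) / 8 = 3.8250%
Mean R_m = (4.6 + 11.5 + 5.4 + 11.9 − 2.8 − 7.0 + 4.2 − 3.4) / 8 = 3.0500%
Σ(R_i − R̄_i)(R_m − R̄_m) = 547.1600  ⇒  Cov = 547.1600 / 8 = 68.3950
Σ(R_m − R̄_m)² = 335.8000  ⇒  Var(R_m) = 335.8000 / 8 = 41.9750
β = Cov / Var(R_m) = 68.3950 / 41.9750 = 1.6294
E(R) = R_f + β × MRP = 3.66% + 1.6294 × 6.35% = 14.01%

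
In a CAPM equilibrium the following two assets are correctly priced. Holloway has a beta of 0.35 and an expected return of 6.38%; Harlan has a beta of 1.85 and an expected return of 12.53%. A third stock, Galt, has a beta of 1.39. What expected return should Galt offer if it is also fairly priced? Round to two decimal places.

MRP (SML slope) = (12.53% − 6.38%) / (1.85 − 0.35) = 6.15% / 1.50 = 4.1000%
R_f (intercept) = 6.38% − 0.35 × 4.1000% = 4.9450%
E(R_Galt) = R_f + β × MRP = 4.9450% + 1.39 × 4.1000% = 10.64%

10.64%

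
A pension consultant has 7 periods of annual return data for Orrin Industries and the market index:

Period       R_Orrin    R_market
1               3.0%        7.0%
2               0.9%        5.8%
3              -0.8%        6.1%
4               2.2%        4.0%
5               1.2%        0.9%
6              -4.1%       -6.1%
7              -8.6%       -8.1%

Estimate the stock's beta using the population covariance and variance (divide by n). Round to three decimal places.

Mean R_i = (3.0 + 0.9 − 0.8 + 2.2 + 1.2 − 4.1 − 8.6) / 7 = -0.8857%
Mean R_m = (7.0 + 5.8 + 6.1 + 4.0 + 0.9 − 6.1 − 8.1) / 7 = 1.3714%
Σ(R_i − R̄_i)(R_m − R̄_m) = 134.3929  ⇒  Cov = 134.3929 / 7 = 19.1990
Σ(R_m − R̄_m)² = 226.3143  ⇒  Var(R_m) = 226.3143 / 7 = 32.3306
β = Cov / Var(R_m) = 19.1990 / 32.3306 = 0.5938

0.594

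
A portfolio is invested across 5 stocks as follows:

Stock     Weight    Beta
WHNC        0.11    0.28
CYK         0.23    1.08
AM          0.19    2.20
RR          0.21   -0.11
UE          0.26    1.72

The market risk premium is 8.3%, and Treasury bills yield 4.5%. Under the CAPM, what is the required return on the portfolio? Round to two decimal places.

β_P = Σ w_i β_i = 0.11×0.28 + 0.23×1.08 + 0.19×2.20 + 0.21×-0.11 + 0.26×1.72 = 1.1213
E(R_P) = R_f + β_P × MRP = 4.5% + 1.1213 × 8.3% = 13.81%

13.81%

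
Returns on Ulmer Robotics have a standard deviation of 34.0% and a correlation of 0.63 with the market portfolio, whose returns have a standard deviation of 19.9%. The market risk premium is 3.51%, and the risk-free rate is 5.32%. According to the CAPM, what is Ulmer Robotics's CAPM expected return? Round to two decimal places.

β = ρ × σ_i / σ_m = 0.63 × 34.0% / 19.9% = 1.0764
E(R) = 5.32% + 1.0764 × 3.51% = 9.10%

9.10%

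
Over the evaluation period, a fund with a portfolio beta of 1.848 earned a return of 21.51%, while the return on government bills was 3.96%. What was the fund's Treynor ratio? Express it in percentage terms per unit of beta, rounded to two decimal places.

9.50%

Treynor = (R_P − R_f) / β_P = (21.51% − 3.96%) / 1.8480 = 17.55% / 1.8480 = 9.50%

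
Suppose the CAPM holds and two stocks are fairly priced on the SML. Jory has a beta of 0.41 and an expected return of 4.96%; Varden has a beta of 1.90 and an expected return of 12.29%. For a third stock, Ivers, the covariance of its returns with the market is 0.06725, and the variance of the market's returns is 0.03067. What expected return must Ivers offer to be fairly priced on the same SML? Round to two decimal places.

MRP = (12.29% − 4.96%) / (1.90 − 0.41) = 4.9195%
R_f = 4.96% − 0.41 × 4.9195% = 2.9430%
β_Ivers = Cov / Var(R_m) = 0.06725 / 0.03067 = 2.1927
E(R_Ivers) = R_f + β × MRP = 2.9430% + 2.1927 × 4.9195% = 13.73%

13.73%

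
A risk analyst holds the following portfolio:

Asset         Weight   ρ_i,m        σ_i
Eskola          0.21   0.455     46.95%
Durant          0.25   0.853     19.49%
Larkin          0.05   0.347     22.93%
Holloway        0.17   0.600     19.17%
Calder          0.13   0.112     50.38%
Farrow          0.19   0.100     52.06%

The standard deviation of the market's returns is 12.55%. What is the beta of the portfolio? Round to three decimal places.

β_Eskola = 0.455 × 46.95% / 12.55% = 1.7022
β_Durant = 0.853 × 19.49% / 12.55% = 1.3247
β_Larkin = 0.347 × 22.93% / 12.55% = 0.6340
β_Holloway = 0.600 × 19.17% / 12.55% = 0.9165
β_Calder = 0.112 × 50.38% / 12.55% = 0.4496
β_Farrow = 0.100 × 52.06% / 12.55% = 0.4148
β_P = Σ w_i β_i = 0.21×1.7022 + 0.25×1.3247 + 0.05×0.6340 + 0.17×0.9165 + 0.13×0.4496 + 0.19×0.4148 = 1.0134

1.013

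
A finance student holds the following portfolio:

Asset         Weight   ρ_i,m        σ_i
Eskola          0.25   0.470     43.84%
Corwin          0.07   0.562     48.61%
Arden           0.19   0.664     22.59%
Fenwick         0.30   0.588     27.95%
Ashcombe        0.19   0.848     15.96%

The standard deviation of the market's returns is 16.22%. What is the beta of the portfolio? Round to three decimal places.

β_Eskola = 0.470 × 43.84% / 16.22% = 1.2703
β_Corwin = 0.562 × 48.61% / 16.22% = 1.6843
β_Arden = 0.664 × 22.59% / 16.22% = 0.9248
β_Fenwick = 0.588 × 27.95% / 16.22% = 1.0132
β_Ashcombe = 0.848 × 15.96% / 16.22% = 0.8344
β_P = Σ w_i β_i = 0.25×1.2703 + 0.07×1.6843 + 0.19×0.9248 + 0.30×1.0132 + 0.19×0.8344 = 1.0737

1.074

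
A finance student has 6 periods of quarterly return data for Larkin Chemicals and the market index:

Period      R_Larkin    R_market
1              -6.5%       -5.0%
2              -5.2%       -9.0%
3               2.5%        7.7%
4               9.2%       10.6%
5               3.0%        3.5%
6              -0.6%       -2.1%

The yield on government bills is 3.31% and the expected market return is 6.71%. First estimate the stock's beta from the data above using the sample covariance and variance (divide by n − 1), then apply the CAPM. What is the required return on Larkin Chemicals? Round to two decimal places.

5.73%

Mean R_i = (-6.5 − 5.2 + 2.5 + 9.2 + 3.0 − 0.6) / 6 = 0.4000%
Mean R_m = (-5.0 − 9.0 + 7.7 + 10.6 + 3.5 − 2.1) / 6 = 0.9500%
Σ(R_i − R̄_i)(R_m − R̄_m) = 205.5500  ⇒  Cov = 205.5500 / 5 = 41.1100
Σ(R_m − R̄_m)² = 288.8950  ⇒  Var(R_m) = 288.8950 / 5 = 57.7790
β = Cov / Var(R_m) = 41.1100 / 57.7790 = 0.7115
MRP = 6.71% − 3.31% = 3.40%
E(R) = R_f + β × MRP = 3.31% + 0.7115 × 3.40% = 5.73%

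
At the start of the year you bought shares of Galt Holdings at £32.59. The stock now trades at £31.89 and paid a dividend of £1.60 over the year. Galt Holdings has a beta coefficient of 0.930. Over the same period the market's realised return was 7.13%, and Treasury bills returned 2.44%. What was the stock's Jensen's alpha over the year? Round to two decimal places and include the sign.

-4.04%

Realised HPR = (P1 + D1 − P0) / P0 = (31.89 + 1.60 − 32.59) / 32.59 = 0.90 / 32.59 = 2.7616%
MRP = 7.13% − 2.44% = 4.69%
CAPM required = R_f + β·MRP = 2.44% + 0.930 × 4.69% = 6.80170%
α = realised − required = 2.7616% − 6.80170% = -4.04%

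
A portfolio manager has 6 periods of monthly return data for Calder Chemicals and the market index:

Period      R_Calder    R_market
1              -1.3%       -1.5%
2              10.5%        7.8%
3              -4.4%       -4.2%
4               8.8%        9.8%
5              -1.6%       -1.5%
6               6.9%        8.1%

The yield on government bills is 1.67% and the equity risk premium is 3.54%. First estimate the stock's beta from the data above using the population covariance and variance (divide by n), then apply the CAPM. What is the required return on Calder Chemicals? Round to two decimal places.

5.23%

Mean R_i = (-1.3 + 10.5 − 4.4 + 8.8 − 1.6 + 6.9) / 6 = 3.1500%
Mean R_m = (-1.5 + 7.8 − 4.2 + 9.8 − 1.5 + 8.1) / 6 = 3.0833%
Σ(R_i − R̄_i)(R_m − R̄_m) = 188.5850  ⇒  Cov = 188.5850 / 6 = 31.4308
Σ(R_m − R̄_m)² = 187.5883  ⇒  Var(R_m) = 187.5883 / 6 = 31.2647
β = Cov / Var(R_m) = 31.4308 / 31.2647 = 1.0053
E(R) = R_f + β × MRP = 1.67% + 1.0053 × 3.54% = 5.23%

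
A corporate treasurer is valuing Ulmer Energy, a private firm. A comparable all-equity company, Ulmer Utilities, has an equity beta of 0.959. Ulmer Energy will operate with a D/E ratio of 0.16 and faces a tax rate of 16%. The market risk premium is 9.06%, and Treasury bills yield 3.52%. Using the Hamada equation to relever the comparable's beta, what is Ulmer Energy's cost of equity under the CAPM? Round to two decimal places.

13.38%

β_L = β_U × [1 + (1 − t)(D/E)] = 0.959 × [1 + (1 − 0.16) × 0.16]
    = 0.959 × [1 + 0.84 × 0.16] = 0.959 × 1.1344 = 1.0879
E(R) = R_f + β_L × MRP = 3.52% + 1.0879 × 9.06% = 13.38%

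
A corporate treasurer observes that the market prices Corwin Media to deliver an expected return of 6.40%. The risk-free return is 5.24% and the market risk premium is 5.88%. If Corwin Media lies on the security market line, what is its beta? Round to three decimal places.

β = (E(R) − R_f) / MRP = (6.40% − 5.24%) / 5.88% = 1.16% / 5.88% = 0.197

0.197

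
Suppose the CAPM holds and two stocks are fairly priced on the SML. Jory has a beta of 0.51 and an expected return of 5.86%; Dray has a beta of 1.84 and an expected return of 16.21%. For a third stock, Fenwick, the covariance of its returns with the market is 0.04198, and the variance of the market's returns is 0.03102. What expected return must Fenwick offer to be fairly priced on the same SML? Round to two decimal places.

12.42%

MRP = (16.21% − 5.86%) / (1.84 − 0.51) = 7.7820%
R_f = 5.86% − 0.51 × 7.7820% = 1.8912%
β_Fenwick = Cov / Var(R_m) = 0.04198 / 0.03102 = 1.3533
E(R_Fenwick) = R_f + β × MRP = 1.8912% + 1.3533 × 7.7820% = 12.42%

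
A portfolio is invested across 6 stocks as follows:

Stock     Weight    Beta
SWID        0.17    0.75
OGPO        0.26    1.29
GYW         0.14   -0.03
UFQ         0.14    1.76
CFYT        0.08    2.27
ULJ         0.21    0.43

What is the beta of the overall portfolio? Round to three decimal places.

β_P = Σ w_i β_i = 0.17×0.75 + 0.26×1.29 + 0.14×-0.03 + 0.14×1.76 + 0.08×2.27 + 0.21×0.43 = 0.9770

0.977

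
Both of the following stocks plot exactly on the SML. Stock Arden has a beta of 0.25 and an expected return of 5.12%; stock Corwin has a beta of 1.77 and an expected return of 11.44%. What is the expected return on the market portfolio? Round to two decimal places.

Both satisfy E(R) = R_f + β·MRP, so the slope of the SML is
MRP = (11.44% − 5.12%) / (1.77 − 0.25) = 6.32% / 1.52 = 4.1579%
R_f = E(R_Arden) − β_Arden·MRP = 5.12% − 0.25 × 4.1579% = 4.0805%
E(R_m) = R_f + MRP = 4.0805% + 4.1579% = 8.24%

8.24%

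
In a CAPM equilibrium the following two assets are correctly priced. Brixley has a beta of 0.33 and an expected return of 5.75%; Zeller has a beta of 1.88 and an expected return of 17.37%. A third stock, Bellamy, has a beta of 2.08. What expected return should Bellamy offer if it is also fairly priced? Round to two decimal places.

MRP (SML slope) = (17.37% − 5.75%) / (1.88 − 0.33) = 11.62% / 1.55 = 7.4968%
R_f (intercept) = 5.75% − 0.33 × 7.4968% = 3.2761%
E(R_Bellamy) = R_f + β × MRP = 3.2761% + 2.08 × 7.4968% = 18.87%

18.87%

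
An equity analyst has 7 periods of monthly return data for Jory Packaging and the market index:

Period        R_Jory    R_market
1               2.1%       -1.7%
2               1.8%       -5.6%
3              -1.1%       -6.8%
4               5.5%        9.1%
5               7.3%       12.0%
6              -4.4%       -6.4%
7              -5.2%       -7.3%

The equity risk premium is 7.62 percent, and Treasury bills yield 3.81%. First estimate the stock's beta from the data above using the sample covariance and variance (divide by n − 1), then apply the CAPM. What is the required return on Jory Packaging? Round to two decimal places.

7.73%

Mean R_i = (2.1 + 1.8 − 1.1 + 5.5 + 7.3 − 4.4 − 5.2) / 7 = 0.8571%
Mean R_m = (-1.7 − 5.6 − 6.8 + 9.1 + 12.0 − 6.4 − 7.3) / 7 = -0.9571%
Σ(R_i − R̄_i)(R_m − R̄_m) = 203.3429  ⇒  Cov = 203.3429 / 6 = 33.8905
Σ(R_m − R̄_m)² = 395.1371  ⇒  Var(R_m) = 395.1371 / 6 = 65.8562
β = Cov / Var(R_m) = 33.8905 / 65.8562 = 0.5146
E(R) = R_f + β × MRP = 3.81% + 0.5146 × 7.62% = 7.73%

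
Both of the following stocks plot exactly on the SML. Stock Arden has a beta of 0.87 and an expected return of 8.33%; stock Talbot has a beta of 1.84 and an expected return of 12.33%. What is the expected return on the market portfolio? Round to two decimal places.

8.87%

Both satisfy E(R) = R_f + β·MRP, so the slope of the SML is
MRP = (12.33% − 8.33%) / (1.84 − 0.87) = 4.00% / 0.97 = 4.1237%
R_f = E(R_Arden) − β_Arden·MRP = 8.33% − 0.87 × 4.1237% = 4.7424%
E(R_m) = R_f + MRP = 4.7424% + 4.1237% = 8.87%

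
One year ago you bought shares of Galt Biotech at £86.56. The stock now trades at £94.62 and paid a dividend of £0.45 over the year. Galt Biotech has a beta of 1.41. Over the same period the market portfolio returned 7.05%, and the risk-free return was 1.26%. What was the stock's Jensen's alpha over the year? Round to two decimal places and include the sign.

+0.41%

Realised HPR = (P1 + D1 − P0) / P0 = (94.62 + 0.45 − 86.56) / 86.56 = 8.51 / 86.56 = 9.8313%
MRP = 7.05% − 1.26% = 5.79%
CAPM required = R_f + β·MRP = 1.26% + 1.41 × 5.79% = 9.4239%
α = realised − required = 9.8313% − 9.4239% = +0.41%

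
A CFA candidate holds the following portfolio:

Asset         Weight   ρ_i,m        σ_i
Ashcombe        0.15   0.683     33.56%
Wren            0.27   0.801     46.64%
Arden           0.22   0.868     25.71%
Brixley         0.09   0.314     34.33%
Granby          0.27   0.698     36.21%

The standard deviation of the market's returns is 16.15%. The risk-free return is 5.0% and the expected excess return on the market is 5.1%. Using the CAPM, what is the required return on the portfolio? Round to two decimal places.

13.28%

β_Ashcombe = 0.683 × 33.56% / 16.15% = 1.4193
β_Wren = 0.801 × 46.64% / 16.15% = 2.3132
β_Arden = 0.868 × 25.71% / 16.15% = 1.3818
β_Brixley = 0.314 × 34.33% / 16.15% = 0.6675
β_Granby = 0.698 × 36.21% / 16.15% = 1.5650
β_P = Σ w_i β_i = 0.15×1.4193 + 0.27×2.3132 + 0.22×1.3818 + 0.09×0.6675 + 0.27×1.5650 = 1.6241
E(R_P) = R_f + β_P × MRP = 5.0% + 1.6241 × 5.1% = 13.28%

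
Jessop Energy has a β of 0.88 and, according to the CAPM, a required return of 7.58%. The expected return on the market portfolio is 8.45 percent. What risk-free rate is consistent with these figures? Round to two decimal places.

E(R) = R_f + β(E(R_m) − R_f) = R_f(1 − β) + β·E(R_m)
7.58% = R_f × (1 − 0.88) + 0.88 × 8.45%
7.58% = R_f × 0.12 + 7.4360%
R_f = (7.58% − 7.4360%) / 0.12 = 1.20%

1.20%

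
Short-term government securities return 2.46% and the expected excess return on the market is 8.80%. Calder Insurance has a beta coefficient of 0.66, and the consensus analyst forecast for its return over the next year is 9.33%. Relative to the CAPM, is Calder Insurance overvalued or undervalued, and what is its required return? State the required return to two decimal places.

Required return = R_f + β·MRP = 2.46% + 0.66 × 8.80% = 8.27%
Forecast 9.33% > required 8.27% → the stock plots above the SML → undervalued.

Undervalued; required return 8.27%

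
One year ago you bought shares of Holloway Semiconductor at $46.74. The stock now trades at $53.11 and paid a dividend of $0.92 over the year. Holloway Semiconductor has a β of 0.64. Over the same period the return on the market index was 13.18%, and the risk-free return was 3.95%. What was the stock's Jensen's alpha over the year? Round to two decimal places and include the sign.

+5.74%

Realised HPR = (P1 + D1 − P0) / P0 = (53.11 + 0.92 − 46.74) / 46.74 = 7.29 / 46.74 = 15.5969%
MRP = 13.18% − 3.95% = 9.23%
CAPM required = R_f + β·MRP = 3.95% + 0.64 × 9.23% = 9.8572%
α = realised − required = 15.5969% − 9.8572% = +5.74%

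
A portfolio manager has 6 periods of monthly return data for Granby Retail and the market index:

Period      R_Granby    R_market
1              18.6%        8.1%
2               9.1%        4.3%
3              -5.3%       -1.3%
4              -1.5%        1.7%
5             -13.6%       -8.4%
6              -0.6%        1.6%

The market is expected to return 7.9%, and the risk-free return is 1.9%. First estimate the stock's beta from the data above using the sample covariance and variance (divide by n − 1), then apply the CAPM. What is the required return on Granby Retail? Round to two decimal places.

13.48%

Mean R_i = (18.6 + 9.1 − 5.3 − 1.5 − 13.6 − 0.6) / 6 = 1.1167%
Mean R_m = (8.1 + 4.3 − 1.3 + 1.7 − 8.4 + 1.6) / 6 = 1.0000%
Σ(R_i − R̄_i)(R_m − R̄_m) = 300.7100  ⇒  Cov = 300.7100 / 5 = 60.1420
Σ(R_m − R̄_m)² = 155.8000  ⇒  Var(R_m) = 155.8000 / 5 = 31.1600
β = Cov / Var(R_m) = 60.1420 / 31.1600 = 1.9301
MRP = 7.9% − 1.9% = 6.00%
E(R) = R_f + β × MRP = 1.9% + 1.9301 × 6.0% = 13.48%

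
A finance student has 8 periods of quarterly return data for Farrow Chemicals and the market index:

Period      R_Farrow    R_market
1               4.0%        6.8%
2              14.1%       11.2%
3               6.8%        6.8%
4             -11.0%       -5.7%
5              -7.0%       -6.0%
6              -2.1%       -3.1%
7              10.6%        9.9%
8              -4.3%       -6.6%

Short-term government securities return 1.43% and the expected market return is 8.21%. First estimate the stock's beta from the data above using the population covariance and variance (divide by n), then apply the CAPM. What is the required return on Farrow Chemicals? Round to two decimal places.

8.89%

Mean R_i = (4.0 + 14.1 + 6.8 − 11.0 − 7.0 − 2.1 + 10.6 − 4.3) / 8 = 1.3875%
Mean R_m = (6.8 + 11.2 + 6.8 − 5.7 − 6.0 − 3.1 + 9.9 − 6.6) / 8 = 1.6625%
Σ(R_i − R̄_i)(R_m − R̄_m) = 457.4363  ⇒  Cov = 457.4363 / 8 = 57.1795
Σ(R_m − R̄_m)² = 415.4788  ⇒  Var(R_m) = 415.4788 / 8 = 51.9349
β = Cov / Var(R_m) = 57.1795 / 51.9349 = 1.1010
MRP = 8.21% − 1.43% = 6.78%
E(R) = R_f + β × MRP = 1.43% + 1.1010 × 6.78% = 8.89%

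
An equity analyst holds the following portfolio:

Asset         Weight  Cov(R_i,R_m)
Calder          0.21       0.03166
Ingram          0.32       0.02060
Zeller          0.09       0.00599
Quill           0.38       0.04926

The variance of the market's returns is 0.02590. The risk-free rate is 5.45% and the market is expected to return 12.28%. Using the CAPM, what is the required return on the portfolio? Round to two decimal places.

14.02%

β_Calder = 0.03166 / 0.02590 = 1.2224
β_Ingram = 0.02060 / 0.02590 = 0.7954
β_Zeller = 0.00599 / 0.02590 = 0.2313
β_Quill = 0.04926 / 0.02590 = 1.9019
β_P = Σ w_i β_i = 0.21×1.2224 + 0.32×0.7954 + 0.09×0.2313 + 0.38×1.9019 = 1.2548
MRP = 12.28% − 5.45% = 6.83%
E(R_P) = R_f + β_P × MRP = 5.45% + 1.2548 × 6.83% = 14.02%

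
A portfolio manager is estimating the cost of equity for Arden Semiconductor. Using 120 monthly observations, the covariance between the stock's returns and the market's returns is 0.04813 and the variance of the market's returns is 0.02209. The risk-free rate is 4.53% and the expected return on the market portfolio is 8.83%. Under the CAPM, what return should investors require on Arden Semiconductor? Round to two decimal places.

β = Cov(R_i, R_m) / Var(R_m) = 0.04813 / 0.02209 = 2.1788
MRP = 8.83% − 4.53% = 4.30%
E(R) = R_f + β × MRP = 4.53% + 2.1788 × 4.30% = 13.90%

13.90%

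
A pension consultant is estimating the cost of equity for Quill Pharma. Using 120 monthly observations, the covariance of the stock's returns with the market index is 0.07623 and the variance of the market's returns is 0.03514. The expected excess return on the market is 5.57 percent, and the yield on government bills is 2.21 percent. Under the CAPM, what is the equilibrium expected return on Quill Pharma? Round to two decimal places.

14.29%

β = Cov(R_i, R_m) / Var(R_m) = 0.07623 / 0.03514 = 2.1693
E(R) = R_f + β × MRP = 2.21% + 2.1693 × 5.57% = 14.29%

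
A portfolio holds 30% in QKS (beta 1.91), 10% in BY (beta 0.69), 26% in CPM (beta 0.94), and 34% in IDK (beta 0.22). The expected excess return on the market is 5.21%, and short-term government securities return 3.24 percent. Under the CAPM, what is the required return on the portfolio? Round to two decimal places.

β_P = Σ w_i β_i = 0.30×1.91 + 0.10×0.69 + 0.26×0.94 + 0.34×0.22 = 0.9612
E(R_P) = R_f + β_P × MRP = 3.24% + 0.9612 × 5.21% = 8.25%

8.25%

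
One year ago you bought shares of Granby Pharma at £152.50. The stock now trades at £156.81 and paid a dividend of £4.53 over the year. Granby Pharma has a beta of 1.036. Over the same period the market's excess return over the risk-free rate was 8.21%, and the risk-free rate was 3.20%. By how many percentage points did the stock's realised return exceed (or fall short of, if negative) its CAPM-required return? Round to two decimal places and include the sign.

-5.91%

Realised HPR = (P1 + D1 − P0) / P0 = (156.81 + 4.53 − 152.50) / 152.50 = 8.84 / 152.50 = 5.7967%
CAPM required = R_f + β·MRP = 3.20% + 1.036 × 8.21% = 11.70556%
α = realised − required = 5.7967% − 11.70556% = -5.91%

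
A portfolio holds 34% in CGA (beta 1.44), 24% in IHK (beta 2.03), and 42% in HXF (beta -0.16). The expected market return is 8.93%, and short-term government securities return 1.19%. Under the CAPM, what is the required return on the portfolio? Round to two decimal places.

8.23%

β_P = Σ w_i β_i = 0.34×1.44 + 0.24×2.03 + 0.42×-0.16 = 0.9096
MRP = 8.93% − 1.19% = 7.74%
E(R_P) = R_f + β_P × MRP = 1.19% + 0.9096 × 7.74% = 8.23%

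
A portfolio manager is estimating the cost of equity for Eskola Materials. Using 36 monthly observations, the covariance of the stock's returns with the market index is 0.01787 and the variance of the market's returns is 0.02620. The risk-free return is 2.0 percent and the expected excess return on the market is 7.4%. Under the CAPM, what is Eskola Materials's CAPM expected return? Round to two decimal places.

7.05%

β = Cov(R_i, R_m) / Var(R_m) = 0.01787 / 0.02620 = 0.6821
E(R) = R_f + β × MRP = 2.0% + 0.6821 × 7.4% = 7.05%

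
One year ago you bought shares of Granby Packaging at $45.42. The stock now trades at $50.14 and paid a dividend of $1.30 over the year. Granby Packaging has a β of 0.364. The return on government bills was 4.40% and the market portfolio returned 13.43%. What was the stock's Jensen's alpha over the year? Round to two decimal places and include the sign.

Realised HPR = (P1 + D1 − P0) / P0 = (50.14 + 1.30 − 45.42) / 45.42 = 6.02 / 45.42 = 13.2541%
MRP = 13.43% − 4.40% = 9.03%
CAPM required = R_f + β·MRP = 4.40% + 0.364 × 9.03% = 7.68692%
α = realised − required = 13.2541% − 7.68692% = +5.57%

+5.57%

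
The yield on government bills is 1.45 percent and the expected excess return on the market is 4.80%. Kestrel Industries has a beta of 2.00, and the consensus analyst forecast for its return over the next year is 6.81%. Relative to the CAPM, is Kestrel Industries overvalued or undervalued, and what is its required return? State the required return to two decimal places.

Required return = R_f + β·MRP = 1.45% + 2.00 × 4.80% = 11.05%
Forecast 6.81% < required 11.05% → the stock plots below the SML → overvalued.

Overvalued; required return 11.05%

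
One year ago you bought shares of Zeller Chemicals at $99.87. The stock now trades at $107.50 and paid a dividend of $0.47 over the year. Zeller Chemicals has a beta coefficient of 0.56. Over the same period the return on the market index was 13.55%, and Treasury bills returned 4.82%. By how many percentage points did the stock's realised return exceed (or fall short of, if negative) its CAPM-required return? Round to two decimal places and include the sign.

Realised HPR = (P1 + D1 − P0) / P0 = (107.50 + 0.47 − 99.87) / 99.87 = 8.10 / 99.87 = 8.1105%
MRP = 13.55% − 4.82% = 8.73%
CAPM required = R_f + β·MRP = 4.82% + 0.56 × 8.73% = 9.7088%
α = realised − required = 8.1105% − 9.7088% = -1.60%

-1.60%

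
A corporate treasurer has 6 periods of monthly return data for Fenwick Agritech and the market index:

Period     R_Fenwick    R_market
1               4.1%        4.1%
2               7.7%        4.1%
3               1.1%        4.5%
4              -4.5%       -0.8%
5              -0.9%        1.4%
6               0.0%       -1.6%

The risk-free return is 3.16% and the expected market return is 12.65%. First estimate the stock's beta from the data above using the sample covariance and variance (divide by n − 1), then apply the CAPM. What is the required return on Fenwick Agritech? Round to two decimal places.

13.92%

Mean R_i = (4.1 + 7.7 + 1.1 − 4.5 − 0.9 + 0.0) / 6 = 1.2500%
Mean R_m = (4.1 + 4.1 + 4.5 − 0.8 + 1.4 − 1.6) / 6 = 1.9500%
Σ(R_i − R̄_i)(R_m − R̄_m) = 41.0450  ⇒  Cov = 41.0450 / 5 = 8.2090
Σ(R_m − R̄_m)² = 36.2150  ⇒  Var(R_m) = 36.2150 / 5 = 7.2430
β = Cov / Var(R_m) = 8.2090 / 7.2430 = 1.1334
MRP = 12.65% − 3.16% = 9.49%
E(R) = R_f + β × MRP = 3.16% + 1.1334 × 9.49% = 13.92%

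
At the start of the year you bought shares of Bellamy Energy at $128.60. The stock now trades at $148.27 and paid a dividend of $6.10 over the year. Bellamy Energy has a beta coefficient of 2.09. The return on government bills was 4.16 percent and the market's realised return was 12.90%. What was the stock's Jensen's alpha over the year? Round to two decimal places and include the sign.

Realised HPR = (P1 + D1 − P0) / P0 = (148.27 + 6.10 − 128.60) / 128.60 = 25.77 / 128.60 = 20.0389%
MRP = 12.90% − 4.16% = 8.74%
CAPM required = R_f + β·MRP = 4.16% + 2.09 × 8.74% = 22.4266%
α = realised − required = 20.0389% − 22.4266% = -2.39%

-2.39%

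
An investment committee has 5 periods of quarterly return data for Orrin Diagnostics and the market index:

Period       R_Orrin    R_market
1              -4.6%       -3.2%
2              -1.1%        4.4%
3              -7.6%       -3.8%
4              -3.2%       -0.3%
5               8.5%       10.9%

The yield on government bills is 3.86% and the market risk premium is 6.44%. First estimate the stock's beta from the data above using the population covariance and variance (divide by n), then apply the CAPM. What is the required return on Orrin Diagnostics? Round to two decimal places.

Mean R_i = (-4.6 − 1.1 − 7.6 − 3.2 + 8.5) / 5 = -1.6000%
Mean R_m = (-3.2 + 4.4 − 3.8 − 0.3 + 10.9) / 5 = 1.6000%
Σ(R_i − R̄_i)(R_m − R̄_m) = 145.1700  ⇒  Cov = 145.1700 / 5 = 29.0340
Σ(R_m − R̄_m)² = 150.1400  ⇒  Var(R_m) = 150.1400 / 5 = 30.0280
β = Cov / Var(R_m) = 29.0340 / 30.0280 = 0.9669
E(R) = R_f + β × MRP = 3.86% + 0.9669 × 6.44% = 10.09%

10.09%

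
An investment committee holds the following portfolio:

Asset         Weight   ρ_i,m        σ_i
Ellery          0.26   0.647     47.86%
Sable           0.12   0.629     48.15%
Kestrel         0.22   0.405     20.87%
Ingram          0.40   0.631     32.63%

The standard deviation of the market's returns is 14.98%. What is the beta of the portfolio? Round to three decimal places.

1.454

β_Ellery = 0.647 × 47.86% / 14.98% = 2.0671
β_Sable = 0.629 × 48.15% / 14.98% = 2.0218
β_Kestrel = 0.405 × 20.87% / 14.98% = 0.5642
β_Ingram = 0.631 × 32.63% / 14.98% = 1.3745
β_P = Σ w_i β_i = 0.26×2.0671 + 0.12×2.0218 + 0.22×0.5642 + 0.40×1.3745 = 1.4540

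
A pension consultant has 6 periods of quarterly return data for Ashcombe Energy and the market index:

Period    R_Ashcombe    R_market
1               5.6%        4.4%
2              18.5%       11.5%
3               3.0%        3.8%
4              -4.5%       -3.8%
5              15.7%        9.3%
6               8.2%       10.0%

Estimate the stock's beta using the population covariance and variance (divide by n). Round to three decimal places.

1.378

Mean R_i = (5.6 + 18.5 + 3.0 − 4.5 + 15.7 + 8.2) / 6 = 7.7500%
Mean R_m = (4.4 + 11.5 + 3.8 − 3.8 + 9.3 + 10.0) / 6 = 5.8667%
Σ(R_i − R̄_i)(R_m − R̄_m) = 221.1000  ⇒  Cov = 221.1000 / 6 = 36.8500
Σ(R_m − R̄_m)² = 160.4733  ⇒  Var(R_m) = 160.4733 / 6 = 26.7456
β = Cov / Var(R_m) = 36.8500 / 26.7456 = 1.3778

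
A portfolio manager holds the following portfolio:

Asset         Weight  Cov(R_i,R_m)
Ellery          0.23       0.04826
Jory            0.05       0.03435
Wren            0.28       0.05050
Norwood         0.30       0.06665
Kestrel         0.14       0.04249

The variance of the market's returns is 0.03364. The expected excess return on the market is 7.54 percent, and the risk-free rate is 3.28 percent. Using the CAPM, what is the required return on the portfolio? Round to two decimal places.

β_Ellery = 0.04826 / 0.03364 = 1.4346
β_Jory = 0.03435 / 0.03364 = 1.0211
β_Wren = 0.05050 / 0.03364 = 1.5012
β_Norwood = 0.06665 / 0.03364 = 1.9813
β_Kestrel = 0.04249 / 0.03364 = 1.2631
β_P = Σ w_i β_i = 0.23×1.4346 + 0.05×1.0211 + 0.28×1.5012 + 0.30×1.9813 + 0.14×1.2631 = 1.5726
E(R_P) = R_f + β_P × MRP = 3.28% + 1.5726 × 7.54% = 15.14%

15.14%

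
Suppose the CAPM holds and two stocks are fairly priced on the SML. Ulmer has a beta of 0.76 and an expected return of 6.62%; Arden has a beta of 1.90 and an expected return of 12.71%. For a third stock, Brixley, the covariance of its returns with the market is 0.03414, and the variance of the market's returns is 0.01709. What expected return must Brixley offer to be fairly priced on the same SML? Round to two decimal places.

13.23%

MRP = (12.71% − 6.62%) / (1.90 − 0.76) = 5.3421%
R_f = 6.62% − 0.76 × 5.3421% = 2.5600%
β_Brixley = Cov / Var(R_m) = 0.03414 / 0.01709 = 1.9977
E(R_Brixley) = R_f + β × MRP = 2.5600% + 1.9977 × 5.3421% = 13.23%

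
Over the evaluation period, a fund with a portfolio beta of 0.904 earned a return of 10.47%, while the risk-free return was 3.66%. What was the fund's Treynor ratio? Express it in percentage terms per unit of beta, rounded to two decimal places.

7.53%

Treynor = (R_P − R_f) / β_P = (10.47% − 3.66%) / 0.9040 = 6.81% / 0.9040 = 7.53%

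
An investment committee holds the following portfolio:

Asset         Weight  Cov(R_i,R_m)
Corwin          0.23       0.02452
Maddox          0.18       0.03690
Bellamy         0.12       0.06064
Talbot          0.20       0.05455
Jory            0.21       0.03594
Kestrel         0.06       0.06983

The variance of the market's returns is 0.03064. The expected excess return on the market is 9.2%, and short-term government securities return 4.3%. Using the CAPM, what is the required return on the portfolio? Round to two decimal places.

16.97%

β_Corwin = 0.02452 / 0.03064 = 0.8003
β_Maddox = 0.03690 / 0.03064 = 1.2043
β_Bellamy = 0.06064 / 0.03064 = 1.9791
β_Talbot = 0.05455 / 0.03064 = 1.7804
β_Jory = 0.03594 / 0.03064 = 1.1730
β_Kestrel = 0.06983 / 0.03064 = 2.2790
β_P = Σ w_i β_i = 0.23×0.8003 + 0.18×1.2043 + 0.12×1.9791 + 0.20×1.7804 + 0.21×1.1730 + 0.06×2.2790 = 1.3775
E(R_P) = R_f + β_P × MRP = 4.3% + 1.3775 × 9.2% = 16.97%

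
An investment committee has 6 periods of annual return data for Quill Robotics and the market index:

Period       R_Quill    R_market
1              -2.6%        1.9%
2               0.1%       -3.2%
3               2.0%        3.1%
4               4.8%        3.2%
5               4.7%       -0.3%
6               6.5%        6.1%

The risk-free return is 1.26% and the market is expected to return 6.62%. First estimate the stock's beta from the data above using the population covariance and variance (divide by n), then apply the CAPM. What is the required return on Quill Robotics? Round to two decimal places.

4.03%

Mean R_i = (-2.6 + 0.1 + 2.0 + 4.8 + 4.7 + 6.5) / 6 = 2.5833%
Mean R_m = (1.9 − 3.2 + 3.1 + 3.2 − 0.3 + 6.1) / 6 = 1.8000%
Σ(R_i − R̄_i)(R_m − R̄_m) = 26.6400  ⇒  Cov = 26.6400 / 6 = 4.4400
Σ(R_m − R̄_m)² = 51.5600  ⇒  Var(R_m) = 51.5600 / 6 = 8.5933
β = Cov / Var(R_m) = 4.4400 / 8.5933 = 0.5167
MRP = 6.62% − 1.26% = 5.36%
E(R) = R_f + β × MRP = 1.26% + 0.5167 × 5.36% = 4.03%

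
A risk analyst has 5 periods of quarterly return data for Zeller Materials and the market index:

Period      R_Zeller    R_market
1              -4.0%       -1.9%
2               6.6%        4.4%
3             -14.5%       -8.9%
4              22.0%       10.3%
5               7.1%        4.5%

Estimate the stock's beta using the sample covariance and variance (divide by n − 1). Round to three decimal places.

1.844

Mean R_i = (-4.0 + 6.6 − 14.5 + 22.0 + 7.1) / 5 = 3.4400%
Mean R_m = (-1.9 + 4.4 − 8.9 + 10.3 + 4.5) / 5 = 1.6800%
Σ(R_i − R̄_i)(R_m − R̄_m) = 395.3440  ⇒  Cov = 395.3440 / 4 = 98.8360
Σ(R_m − R̄_m)² = 214.4080  ⇒  Var(R_m) = 214.4080 / 4 = 53.6020
β = Cov / Var(R_m) = 98.8360 / 53.6020 = 1.8439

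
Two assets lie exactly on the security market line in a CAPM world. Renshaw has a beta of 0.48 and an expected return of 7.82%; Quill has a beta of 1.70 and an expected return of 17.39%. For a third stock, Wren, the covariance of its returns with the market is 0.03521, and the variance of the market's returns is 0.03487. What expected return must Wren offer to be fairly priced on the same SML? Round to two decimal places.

MRP = (17.39% − 7.82%) / (1.70 − 0.48) = 7.8443%
R_f = 7.82% − 0.48 × 7.8443% = 4.0547%
β_Wren = Cov / Var(R_m) = 0.03521 / 0.03487 = 1.0098
E(R_Wren) = R_f + β × MRP = 4.0547% + 1.0098 × 7.8443% = 11.98%

11.98%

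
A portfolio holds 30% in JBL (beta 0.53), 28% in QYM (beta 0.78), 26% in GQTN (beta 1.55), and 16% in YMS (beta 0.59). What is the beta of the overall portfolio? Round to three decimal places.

β_P = Σ w_i β_i = 0.30×0.53 + 0.28×0.78 + 0.26×1.55 + 0.16×0.59 = 0.8748

0.875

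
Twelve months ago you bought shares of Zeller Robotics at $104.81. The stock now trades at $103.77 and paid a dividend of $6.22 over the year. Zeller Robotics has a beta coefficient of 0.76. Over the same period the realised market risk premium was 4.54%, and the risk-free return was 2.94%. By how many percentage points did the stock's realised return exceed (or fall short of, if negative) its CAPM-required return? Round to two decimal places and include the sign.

-1.45%

Realised HPR = (P1 + D1 − P0) / P0 = (103.77 + 6.22 − 104.81) / 104.81 = 5.18 / 104.81 = 4.9423%
CAPM required = R_f + β·MRP = 2.94% + 0.76 × 4.54% = 6.3904%
α = realised − required = 4.9423% − 6.3904% = -1.45%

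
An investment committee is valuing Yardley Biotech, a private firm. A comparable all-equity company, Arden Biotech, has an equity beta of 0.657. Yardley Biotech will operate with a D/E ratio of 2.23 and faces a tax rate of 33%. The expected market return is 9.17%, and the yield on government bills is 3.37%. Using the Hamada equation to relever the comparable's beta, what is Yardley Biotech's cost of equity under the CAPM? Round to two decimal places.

β_L = β_U × [1 + (1 − t)(D/E)] = 0.657 × [1 + (1 − 0.33) × 2.23]
    = 0.657 × [1 + 0.67 × 2.23] = 0.657 × 2.4941 = 1.6386
MRP = 9.17% − 3.37% = 5.80%
E(R) = R_f + β_L × MRP = 3.37% + 1.6386 × 5.80% = 12.87%

12.87%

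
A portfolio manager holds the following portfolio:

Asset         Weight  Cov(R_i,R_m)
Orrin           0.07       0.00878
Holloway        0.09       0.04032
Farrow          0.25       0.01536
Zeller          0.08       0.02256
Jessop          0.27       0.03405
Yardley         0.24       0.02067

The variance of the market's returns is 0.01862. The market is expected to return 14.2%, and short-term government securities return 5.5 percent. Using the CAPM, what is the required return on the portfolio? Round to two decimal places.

16.73%

β_Orrin = 0.00878 / 0.01862 = 0.4715
β_Holloway = 0.04032 / 0.01862 = 2.1654
β_Farrow = 0.01536 / 0.01862 = 0.8249
β_Zeller = 0.02256 / 0.01862 = 1.2116
β_Jessop = 0.03405 / 0.01862 = 1.8287
β_Yardley = 0.02067 / 0.01862 = 1.1101
β_P = Σ w_i β_i = 0.07×0.4715 + 0.09×2.1654 + 0.25×0.8249 + 0.08×1.2116 + 0.27×1.8287 + 0.24×1.1101 = 1.2912
MRP = 14.2% − 5.5% = 8.70%
E(R_P) = R_f + β_P × MRP = 5.5% + 1.2912 × 8.7% = 16.73%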